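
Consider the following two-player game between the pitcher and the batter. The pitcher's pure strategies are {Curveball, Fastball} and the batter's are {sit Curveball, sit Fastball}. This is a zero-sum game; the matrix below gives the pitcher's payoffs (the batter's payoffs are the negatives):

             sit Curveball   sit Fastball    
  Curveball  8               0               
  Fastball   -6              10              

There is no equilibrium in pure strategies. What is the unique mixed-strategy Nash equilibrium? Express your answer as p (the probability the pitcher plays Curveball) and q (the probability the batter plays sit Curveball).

p = 2/3, q = 5/12

For the batter to be willing to mix, the batter must be indifferent between sit Curveball and sit Fastball, which pins down the pitcher's mix.
  the batter's expected payoff from sit Curveball: p·(-8) + (1−p)·6 = -14p + 6
  the batter's expected payoff from sit Fastball: p·0 + (1−p)·(-10) = 10p - 10
  -14p + 6 = 10p - 10  ⇒  -24p = -16  ⇒  p = 2/3.
The batter's mix must leave the pitcher indifferent between Curveball and Fastball.
  the pitcher's expected payoff from Curveball: q·8 + (1−q)·0 = 8q
  the pitcher's expected payoff from Fastball: q·(-6) + (1−q)·10 = -16q + 10
  8q = -16q + 10  ⇒  24q = 10  ⇒  q = 5/12.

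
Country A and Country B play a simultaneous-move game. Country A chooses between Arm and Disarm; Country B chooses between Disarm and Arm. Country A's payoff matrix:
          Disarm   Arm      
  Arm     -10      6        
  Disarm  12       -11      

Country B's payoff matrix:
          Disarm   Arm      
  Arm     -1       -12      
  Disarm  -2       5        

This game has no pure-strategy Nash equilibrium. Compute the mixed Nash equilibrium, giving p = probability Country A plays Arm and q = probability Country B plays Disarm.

p = 7/18, q = 17/39

Country B's indifference between Disarm and Arm determines Country A's mixing probability p:
  Country B's payoff to Disarm: p·(-1) + (1−p)·(-2) = p - 2
  Country B's payoff to Arm: p·(-12) + (1−p)·5 = -17p + 5
  p - 2 = -17p + 5  ⇒  18p = 7  ⇒  p = 7/18.
Set Country A's expected payoff from Arm equal to that from Disarm:
  Country A's payoff from Arm: q·(-10) + (1−q)·6 = -16q + 6
  Country A's payoff from Disarm: q·12 + (1−q)·(-11) = 23q - 11
  -16q + 6 = 23q - 11  ⇒  -39q = -17  ⇒  q = 17/39.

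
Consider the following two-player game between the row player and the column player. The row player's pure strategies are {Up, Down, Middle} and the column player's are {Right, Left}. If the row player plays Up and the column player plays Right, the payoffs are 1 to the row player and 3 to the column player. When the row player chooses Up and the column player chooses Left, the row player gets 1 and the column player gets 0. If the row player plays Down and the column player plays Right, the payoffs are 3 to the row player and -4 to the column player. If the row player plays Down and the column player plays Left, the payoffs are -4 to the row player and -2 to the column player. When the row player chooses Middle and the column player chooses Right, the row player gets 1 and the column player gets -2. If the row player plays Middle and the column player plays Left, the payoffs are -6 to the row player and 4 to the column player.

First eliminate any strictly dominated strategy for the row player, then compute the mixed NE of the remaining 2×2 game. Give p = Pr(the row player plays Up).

The row player's strategy Middle is strictly dominated by Down: 3 > 1 and -4 > -6. Eliminate Middle.
The column player's indifference between Right and Left determines the row player's mixing probability p:
  the column player's payoff from Right: p·3 + (1−p)·(-4) = 7p - 4
  the column player's payoff from Left: p·0 + (1−p)·(-2) = 2p - 2
  7p - 4 = 2p - 2  ⇒  5p = 2  ⇒  p = 2/5.

p = 2/5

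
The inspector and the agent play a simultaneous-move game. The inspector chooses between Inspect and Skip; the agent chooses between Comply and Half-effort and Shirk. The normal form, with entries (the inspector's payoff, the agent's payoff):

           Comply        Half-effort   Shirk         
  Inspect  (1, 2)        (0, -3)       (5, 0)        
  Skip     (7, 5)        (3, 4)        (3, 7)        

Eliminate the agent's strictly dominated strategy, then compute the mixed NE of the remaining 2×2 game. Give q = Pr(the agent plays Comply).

q = 1/4

The agent's strategy Half-effort is strictly dominated by Shirk: 0 > -3 and 7 > 4. Eliminate Half-effort.
For the inspector to be willing to mix, the inspector must be indifferent between Inspect and Skip, which pins down the agent's mix.
  the inspector's payoff from Inspect: q·1 + (1−q)·5 = -4q + 5
  the inspector's payoff from Skip: q·7 + (1−q)·3 = 4q + 3
  -4q + 5 = 4q + 3  ⇒  -8q = -2  ⇒  q = 1/4.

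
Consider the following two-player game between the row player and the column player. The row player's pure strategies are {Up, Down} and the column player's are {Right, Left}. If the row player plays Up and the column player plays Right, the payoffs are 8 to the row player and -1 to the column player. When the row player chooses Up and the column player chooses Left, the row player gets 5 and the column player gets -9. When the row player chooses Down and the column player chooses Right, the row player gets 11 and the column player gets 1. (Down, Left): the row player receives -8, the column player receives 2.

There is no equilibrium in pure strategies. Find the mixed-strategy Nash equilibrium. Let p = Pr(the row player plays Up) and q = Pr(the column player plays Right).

In a mixed equilibrium the column player is indifferent between Right and Left; this condition fixes p.
  the column player's payoff from Right: p·(-1) + (1−p)·1 = -2p + 1
  the column player's payoff from Left: p·(-9) + (1−p)·2 = -11p + 2
  -2p + 1 = -11p + 2  ⇒  9p = 1  ⇒  p = 1/9.
Set the row player's expected payoff from Up equal to that from Down:
  the row player's expected payoff from Up: q·8 + (1−q)·5 = 3q + 5
  the row player's expected payoff from Down: q·11 + (1−q)·(-8) = 19q - 8
  3q + 5 = 19q - 8  ⇒  -16q = -13  ⇒  q = 13/16.

p = 1/9, q = 13/16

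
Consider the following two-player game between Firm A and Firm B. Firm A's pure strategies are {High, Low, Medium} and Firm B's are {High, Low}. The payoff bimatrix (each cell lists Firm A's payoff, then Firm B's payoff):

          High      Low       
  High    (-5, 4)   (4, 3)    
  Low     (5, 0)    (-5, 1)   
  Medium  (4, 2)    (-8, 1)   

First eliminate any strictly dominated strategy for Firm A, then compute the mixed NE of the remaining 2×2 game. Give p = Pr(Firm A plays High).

p = 1/2

Firm A's strategy Medium is strictly dominated by Low: 5 > 4 and -5 > -8. Eliminate Medium.
Firm B's indifference between High and Low determines Firm A's mixing probability p:
  Firm B's expected payoff from High: p·4 + (1−p)·0 = 4p
  Firm B's expected payoff from Low: p·3 + (1−p)·1 = 2p + 1
  4p = 2p + 1  ⇒  2p = 1  ⇒  p = 1/2.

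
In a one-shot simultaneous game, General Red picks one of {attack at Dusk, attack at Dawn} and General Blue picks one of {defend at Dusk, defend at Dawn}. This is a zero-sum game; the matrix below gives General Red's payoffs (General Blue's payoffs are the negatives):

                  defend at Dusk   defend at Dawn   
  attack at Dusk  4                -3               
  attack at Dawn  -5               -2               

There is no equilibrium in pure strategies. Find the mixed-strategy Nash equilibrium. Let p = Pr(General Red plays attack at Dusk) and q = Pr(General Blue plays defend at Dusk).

p = 3/10, q = 1/10

General Blue's indifference between defend at Dusk and defend at Dawn determines General Red's mixing probability p:
  General Blue's expected payoff from defend at Dusk: p·(-4) + (1−p)·5 = -9p + 5
  General Blue's expected payoff from defend at Dawn: p·3 + (1−p)·2 = p + 2
  -9p + 5 = p + 2  ⇒  -10p = -3  ⇒  p = 3/10.
For General Red to be willing to mix, General Red must be indifferent between attack at Dusk and attack at Dawn, which pins down General Blue's mix.
  General Red's payoff to attack at Dusk: q·4 + (1−q)·(-3) = 7q - 3
  General Red's payoff to attack at Dawn: q·(-5) + (1−q)·(-2) = -3q - 2
  7q - 3 = -3q - 2  ⇒  10q = 1  ⇒  q = 1/10.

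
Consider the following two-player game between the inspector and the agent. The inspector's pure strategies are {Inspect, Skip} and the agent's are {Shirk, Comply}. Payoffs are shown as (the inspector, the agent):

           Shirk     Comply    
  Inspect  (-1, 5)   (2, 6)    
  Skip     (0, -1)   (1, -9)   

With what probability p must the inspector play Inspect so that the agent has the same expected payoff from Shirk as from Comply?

p = 8/9

The inspector's mix must leave the agent indifferent between Shirk and Comply.
  the agent's payoff to Shirk: p·5 + (1−p)·(-1) = 6p - 1
  the agent's payoff to Comply: p·6 + (1−p)·(-9) = 15p - 9
  6p - 1 = 15p - 9  ⇒  -9p = -8  ⇒  p = 8/9.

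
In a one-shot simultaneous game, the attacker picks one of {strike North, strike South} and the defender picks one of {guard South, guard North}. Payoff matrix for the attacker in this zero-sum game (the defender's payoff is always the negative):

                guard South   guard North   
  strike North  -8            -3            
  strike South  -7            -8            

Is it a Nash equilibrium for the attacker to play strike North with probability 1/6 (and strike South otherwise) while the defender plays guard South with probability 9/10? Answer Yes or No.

Given the defender's mix q = 9/10, the attacker's payoff from strike North is -15/2 but from strike South is -71/10. The attacker strictly prefers strike South, so the attacker would not mix.
So the proposed profile is not a Nash equilibrium.

No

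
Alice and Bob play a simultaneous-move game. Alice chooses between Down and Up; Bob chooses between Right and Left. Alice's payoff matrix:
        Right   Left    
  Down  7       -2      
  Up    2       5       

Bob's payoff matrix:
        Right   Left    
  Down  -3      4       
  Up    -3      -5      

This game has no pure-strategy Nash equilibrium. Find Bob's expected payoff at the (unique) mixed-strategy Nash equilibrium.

Set Bob's expected payoff from Right equal to that from Left:
  Bob's payoff to Right: p·(-3) + (1−p)·(-3) = -3
  Bob's payoff to Left: p·4 + (1−p)·(-5) = 9p - 5
  -3 = 9p - 5  ⇒  -9p = -2  ⇒  p = 2/9.
At equilibrium Bob is indifferent across columns, so Bob's payoff equals the payoff from Right: (2/9)·(-3) + (7/9)·(-3) = -3.

-3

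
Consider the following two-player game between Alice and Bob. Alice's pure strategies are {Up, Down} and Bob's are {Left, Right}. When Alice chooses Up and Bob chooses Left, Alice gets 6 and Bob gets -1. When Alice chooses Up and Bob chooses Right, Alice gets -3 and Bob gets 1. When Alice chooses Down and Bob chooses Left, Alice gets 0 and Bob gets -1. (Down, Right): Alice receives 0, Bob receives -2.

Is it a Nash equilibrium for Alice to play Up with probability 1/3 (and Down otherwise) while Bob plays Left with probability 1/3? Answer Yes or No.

Yes

Check Bob's indifference given Alice's mix p = 1/3:
  payoff from Left = -1; payoff from Right = -1 — equal.
Check Alice's indifference given Bob's mix q = 1/3:
  payoff from Up = 0; payoff from Down = 0 — equal.
Both players are indifferent, so neither can profitably deviate.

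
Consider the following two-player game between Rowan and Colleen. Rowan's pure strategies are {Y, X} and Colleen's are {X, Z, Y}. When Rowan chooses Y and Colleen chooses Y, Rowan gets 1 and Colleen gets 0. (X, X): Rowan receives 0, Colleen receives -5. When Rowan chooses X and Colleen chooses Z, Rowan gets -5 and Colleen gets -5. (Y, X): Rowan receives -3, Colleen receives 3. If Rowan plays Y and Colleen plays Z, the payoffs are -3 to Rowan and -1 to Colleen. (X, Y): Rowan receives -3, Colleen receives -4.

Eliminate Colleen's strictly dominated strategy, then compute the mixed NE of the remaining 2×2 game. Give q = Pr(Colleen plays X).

Colleen's strategy Z is strictly dominated by Y: 0 > -1 and -4 > -5. Eliminate Z.
Colleen's mix must leave Rowan indifferent between Y and X.
  Rowan's payoff to Y: q·(-3) + (1−q)·1 = -4q + 1
  Rowan's payoff to X: q·0 + (1−q)·(-3) = 3q - 3
  -4q + 1 = 3q - 3  ⇒  -7q = -4  ⇒  q = 4/7.

q = 4/7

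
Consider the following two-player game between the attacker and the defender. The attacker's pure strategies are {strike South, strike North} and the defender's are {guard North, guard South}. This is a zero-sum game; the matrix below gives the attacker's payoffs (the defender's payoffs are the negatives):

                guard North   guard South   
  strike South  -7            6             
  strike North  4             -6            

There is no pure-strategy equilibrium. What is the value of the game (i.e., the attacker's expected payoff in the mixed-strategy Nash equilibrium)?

The defender's mix must leave the attacker indifferent between strike South and strike North.
  the attacker's expected payoff from strike South: q·(-7) + (1−q)·6 = -13q + 6
  the attacker's expected payoff from strike North: q·4 + (1−q)·(-6) = 10q - 6
  -13q + 6 = 10q - 6  ⇒  -23q = -12  ⇒  q = 12/23.
The value is the attacker's expected payoff against this mix (using strike South): (12/23)·(-7) + (11/23)·6 = -18/23.

v = -18/23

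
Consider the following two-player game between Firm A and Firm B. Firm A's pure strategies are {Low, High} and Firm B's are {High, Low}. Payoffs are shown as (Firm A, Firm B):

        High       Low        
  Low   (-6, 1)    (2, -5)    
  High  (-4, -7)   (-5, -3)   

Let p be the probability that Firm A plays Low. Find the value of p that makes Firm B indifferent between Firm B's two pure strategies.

For Firm B to be willing to mix, Firm B must be indifferent between High and Low, which pins down Firm A's mix.
  Firm B's expected payoff from High: p·1 + (1−p)·(-7) = 8p - 7
  Firm B's expected payoff from Low: p·(-5) + (1−p)·(-3) = -2p - 3
  8p - 7 = -2p - 3  ⇒  10p = 4  ⇒  p = 2/5.

p = 2/5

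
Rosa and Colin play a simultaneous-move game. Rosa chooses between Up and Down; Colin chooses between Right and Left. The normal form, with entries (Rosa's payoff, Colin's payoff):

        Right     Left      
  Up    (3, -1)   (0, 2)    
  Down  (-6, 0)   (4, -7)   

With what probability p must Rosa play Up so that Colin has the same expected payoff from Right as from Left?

Rosa's mix must leave Colin indifferent between Right and Left.
  Colin's payoff to Right: p·(-1) + (1−p)·0 = -p
  Colin's payoff to Left: p·2 + (1−p)·(-7) = 9p - 7
  -p = 9p - 7  ⇒  -10p = -7  ⇒  p = 7/10.

p = 7/10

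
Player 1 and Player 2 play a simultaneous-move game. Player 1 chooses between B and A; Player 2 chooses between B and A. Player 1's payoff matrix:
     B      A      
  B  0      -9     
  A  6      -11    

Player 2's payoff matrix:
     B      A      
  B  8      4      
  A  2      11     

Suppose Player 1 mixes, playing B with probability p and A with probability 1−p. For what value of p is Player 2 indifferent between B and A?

Player 2's indifference between B and A determines Player 1's mixing probability p:
  Player 2's expected payoff from B: p·8 + (1−p)·2 = 6p + 2
  Player 2's expected payoff from A: p·4 + (1−p)·11 = -7p + 11
  6p + 2 = -7p + 11  ⇒  13p = 9  ⇒  p = 9/13.

p = 9/13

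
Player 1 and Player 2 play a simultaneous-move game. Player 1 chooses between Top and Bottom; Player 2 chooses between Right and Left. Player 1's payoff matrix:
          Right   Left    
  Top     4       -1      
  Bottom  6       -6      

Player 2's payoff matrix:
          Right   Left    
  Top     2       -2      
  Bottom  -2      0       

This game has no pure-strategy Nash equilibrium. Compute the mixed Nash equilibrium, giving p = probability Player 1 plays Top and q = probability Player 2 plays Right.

Player 1's mix must leave Player 2 indifferent between Right and Left.
  Player 2's payoff to Right: p·2 + (1−p)·(-2) = 4p - 2
  Player 2's payoff to Left: p·(-2) + (1−p)·0 = -2p
  4p - 2 = -2p  ⇒  6p = 2  ⇒  p = 1/3.
Player 2's mix must leave Player 1 indifferent between Top and Bottom.
  Player 1's expected payoff from Top: q·4 + (1−q)·(-1) = 5q - 1
  Player 1's expected payoff from Bottom: q·6 + (1−q)·(-6) = 12q - 6
  5q - 1 = 12q - 6  ⇒  -7q = -5  ⇒  q = 5/7.

p = 1/3, q = 5/7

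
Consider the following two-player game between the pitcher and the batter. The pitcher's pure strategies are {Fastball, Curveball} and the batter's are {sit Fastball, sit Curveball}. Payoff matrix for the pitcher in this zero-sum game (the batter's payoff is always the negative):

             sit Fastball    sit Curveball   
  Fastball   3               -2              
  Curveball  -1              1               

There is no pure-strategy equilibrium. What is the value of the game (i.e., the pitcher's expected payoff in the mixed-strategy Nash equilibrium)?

v = 1/7

In a mixed equilibrium the pitcher is indifferent between Fastball and Curveball; this condition fixes q.
  the pitcher's expected payoff from Fastball: q·3 + (1−q)·(-2) = 5q - 2
  the pitcher's expected payoff from Curveball: q·(-1) + (1−q)·1 = -2q + 1
  5q - 2 = -2q + 1  ⇒  7q = 3  ⇒  q = 3/7.
The value is the pitcher's expected payoff against this mix (using Fastball): (3/7)·3 + (4/7)·(-2) = 1/7.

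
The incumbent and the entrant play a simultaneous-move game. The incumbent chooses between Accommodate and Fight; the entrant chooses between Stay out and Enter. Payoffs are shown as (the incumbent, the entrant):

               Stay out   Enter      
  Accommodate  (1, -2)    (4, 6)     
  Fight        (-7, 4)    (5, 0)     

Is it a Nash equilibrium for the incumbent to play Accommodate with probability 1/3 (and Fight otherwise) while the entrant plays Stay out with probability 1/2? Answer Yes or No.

Given the entrant's mix q = 1/2, the incumbent's payoff from Accommodate is 5/2 but from Fight is -1. The incumbent strictly prefers Accommodate, so the incumbent would not mix.
So the proposed profile is not a Nash equilibrium.

No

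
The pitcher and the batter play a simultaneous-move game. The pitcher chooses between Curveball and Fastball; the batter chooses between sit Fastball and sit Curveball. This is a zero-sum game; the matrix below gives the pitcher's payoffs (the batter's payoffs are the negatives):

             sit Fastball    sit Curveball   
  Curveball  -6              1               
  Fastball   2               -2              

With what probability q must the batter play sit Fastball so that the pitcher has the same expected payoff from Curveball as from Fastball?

q = 3/11

For the pitcher to be willing to mix, the pitcher must be indifferent between Curveball and Fastball, which pins down the batter's mix.
  the pitcher's expected payoff from Curveball: q·(-6) + (1−q)·1 = -7q + 1
  the pitcher's expected payoff from Fastball: q·2 + (1−q)·(-2) = 4q - 2
  -7q + 1 = 4q - 2  ⇒  -11q = -3  ⇒  q = 3/11.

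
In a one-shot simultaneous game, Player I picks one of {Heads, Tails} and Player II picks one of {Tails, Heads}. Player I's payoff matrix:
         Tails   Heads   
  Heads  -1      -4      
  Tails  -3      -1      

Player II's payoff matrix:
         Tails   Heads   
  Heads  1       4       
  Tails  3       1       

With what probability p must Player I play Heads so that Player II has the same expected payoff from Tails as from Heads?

Player II's indifference between Tails and Heads determines Player I's mixing probability p:
  Player II's expected payoff from Tails: p·1 + (1−p)·3 = -2p + 3
  Player II's expected payoff from Heads: p·4 + (1−p)·1 = 3p + 1
  -2p + 3 = 3p + 1  ⇒  -5p = -2  ⇒  p = 2/5.

p = 2/5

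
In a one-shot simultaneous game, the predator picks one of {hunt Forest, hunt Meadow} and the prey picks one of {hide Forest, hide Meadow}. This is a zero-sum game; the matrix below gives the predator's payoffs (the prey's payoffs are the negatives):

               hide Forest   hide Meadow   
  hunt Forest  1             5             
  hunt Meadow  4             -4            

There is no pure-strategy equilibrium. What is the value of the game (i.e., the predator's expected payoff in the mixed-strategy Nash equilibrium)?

The prey's mix must leave the predator indifferent between hunt Forest and hunt Meadow.
  the predator's payoff from hunt Forest: q·1 + (1−q)·5 = -4q + 5
  the predator's payoff from hunt Meadow: q·4 + (1−q)·(-4) = 8q - 4
  -4q + 5 = 8q - 4  ⇒  -12q = -9  ⇒  q = 3/4.
The value is the predator's expected payoff against this mix (using hunt Forest): (3/4)·1 + (1/4)·5 = 2.

v = 2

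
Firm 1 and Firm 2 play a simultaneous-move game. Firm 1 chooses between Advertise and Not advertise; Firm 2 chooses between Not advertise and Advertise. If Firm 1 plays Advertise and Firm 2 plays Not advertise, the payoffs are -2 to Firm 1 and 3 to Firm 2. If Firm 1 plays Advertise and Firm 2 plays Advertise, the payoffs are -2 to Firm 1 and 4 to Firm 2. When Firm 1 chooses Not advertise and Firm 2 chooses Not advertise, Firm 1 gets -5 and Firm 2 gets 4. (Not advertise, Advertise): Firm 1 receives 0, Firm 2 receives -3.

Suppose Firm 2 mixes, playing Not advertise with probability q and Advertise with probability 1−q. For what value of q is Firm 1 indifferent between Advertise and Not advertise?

Set Firm 1's expected payoff from Advertise equal to that from Not advertise:
  Firm 1's expected payoff from Advertise: q·(-2) + (1−q)·(-2) = -2
  Firm 1's expected payoff from Not advertise: q·(-5) + (1−q)·0 = -5q
  -2 = -5q  ⇒  5q = 2  ⇒  q = 2/5.

q = 2/5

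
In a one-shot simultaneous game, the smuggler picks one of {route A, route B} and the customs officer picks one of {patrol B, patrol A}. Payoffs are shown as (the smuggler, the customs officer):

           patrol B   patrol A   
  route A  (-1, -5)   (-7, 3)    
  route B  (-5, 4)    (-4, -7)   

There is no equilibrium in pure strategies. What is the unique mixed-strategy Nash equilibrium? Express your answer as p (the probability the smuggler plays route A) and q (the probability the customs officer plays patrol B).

p = 11/19, q = 3/7

For the customs officer to be willing to mix, the customs officer must be indifferent between patrol B and patrol A, which pins down the smuggler's mix.
  the customs officer's payoff from patrol B: p·(-5) + (1−p)·4 = -9p + 4
  the customs officer's payoff from patrol A: p·3 + (1−p)·(-7) = 10p - 7
  -9p + 4 = 10p - 7  ⇒  -19p = -11  ⇒  p = 11/19.
The customs officer's mix must leave the smuggler indifferent between route A and route B.
  the smuggler's expected payoff from route A: q·(-1) + (1−q)·(-7) = 6q - 7
  the smuggler's expected payoff from route B: q·(-5) + (1−q)·(-4) = -q - 4
  6q - 7 = -q - 4  ⇒  7q = 3  ⇒  q = 3/7.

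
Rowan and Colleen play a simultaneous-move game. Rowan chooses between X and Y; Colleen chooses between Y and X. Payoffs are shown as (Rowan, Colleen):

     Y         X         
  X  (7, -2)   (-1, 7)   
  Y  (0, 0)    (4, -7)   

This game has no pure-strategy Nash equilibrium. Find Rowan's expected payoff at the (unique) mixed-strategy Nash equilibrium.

For Rowan to be willing to mix, Rowan must be indifferent between X and Y, which pins down Colleen's mix.
  Rowan's expected payoff from X: q·7 + (1−q)·(-1) = 8q - 1
  Rowan's expected payoff from Y: q·0 + (1−q)·4 = -4q + 4
  8q - 1 = -4q + 4  ⇒  12q = 5  ⇒  q = 5/12.
At equilibrium Rowan is indifferent across rows, so Rowan's payoff equals the payoff from X: (5/12)·7 + (7/12)·(-1) = 7/3.

7/3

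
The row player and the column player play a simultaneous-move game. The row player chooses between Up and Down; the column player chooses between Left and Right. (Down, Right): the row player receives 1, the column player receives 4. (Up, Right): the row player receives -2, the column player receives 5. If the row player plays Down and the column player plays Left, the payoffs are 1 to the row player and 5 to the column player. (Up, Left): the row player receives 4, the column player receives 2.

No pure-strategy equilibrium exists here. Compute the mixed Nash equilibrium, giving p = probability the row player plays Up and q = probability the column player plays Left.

p = 1/4, q = 1/2

The column player's indifference between Left and Right determines the row player's mixing probability p:
  the column player's expected payoff from Left: p·2 + (1−p)·5 = -3p + 5
  the column player's expected payoff from Right: p·5 + (1−p)·4 = p + 4
  -3p + 5 = p + 4  ⇒  -4p = -1  ⇒  p = 1/4.
The column player's mix must leave the row player indifferent between Up and Down.
  the row player's payoff to Up: q·4 + (1−q)·(-2) = 6q - 2
  the row player's payoff to Down: q·1 + (1−q)·1 = 1
  6q - 2 = 1  ⇒  6q = 3  ⇒  q = 1/2.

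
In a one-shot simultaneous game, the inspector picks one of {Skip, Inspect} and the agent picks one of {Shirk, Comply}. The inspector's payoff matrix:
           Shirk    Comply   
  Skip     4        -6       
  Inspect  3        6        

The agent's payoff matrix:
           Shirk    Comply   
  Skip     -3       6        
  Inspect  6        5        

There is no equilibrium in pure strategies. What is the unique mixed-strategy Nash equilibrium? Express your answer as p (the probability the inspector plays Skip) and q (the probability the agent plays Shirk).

Set the agent's expected payoff from Shirk equal to that from Comply:
  the agent's expected payoff from Shirk: p·(-3) + (1−p)·6 = -9p + 6
  the agent's expected payoff from Comply: p·6 + (1−p)·5 = p + 5
  -9p + 6 = p + 5  ⇒  -10p = -1  ⇒  p = 1/10.
In a mixed equilibrium the inspector is indifferent between Skip and Inspect; this condition fixes q.
  the inspector's payoff to Skip: q·4 + (1−q)·(-6) = 10q - 6
  the inspector's payoff to Inspect: q·3 + (1−q)·6 = -3q + 6
  10q - 6 = -3q + 6  ⇒  13q = 12  ⇒  q = 12/13.

p = 1/10, q = 12/13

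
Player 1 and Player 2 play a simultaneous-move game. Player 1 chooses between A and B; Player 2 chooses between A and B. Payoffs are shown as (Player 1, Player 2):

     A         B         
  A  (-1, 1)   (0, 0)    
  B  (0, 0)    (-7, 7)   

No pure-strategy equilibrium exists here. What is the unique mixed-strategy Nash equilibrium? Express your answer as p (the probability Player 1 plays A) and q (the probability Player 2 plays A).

Set Player 2's expected payoff from A equal to that from B:
  Player 2's payoff from A: p·1 + (1−p)·0 = p
  Player 2's payoff from B: p·0 + (1−p)·7 = -7p + 7
  p = -7p + 7  ⇒  8p = 7  ⇒  p = 7/8.
Set Player 1's expected payoff from A equal to that from B:
  Player 1's payoff from A: q·(-1) + (1−q)·0 = -q
  Player 1's payoff from B: q·0 + (1−q)·(-7) = 7q - 7
  -q = 7q - 7  ⇒  -8q = -7  ⇒  q = 7/8.

p = 7/8, q = 7/8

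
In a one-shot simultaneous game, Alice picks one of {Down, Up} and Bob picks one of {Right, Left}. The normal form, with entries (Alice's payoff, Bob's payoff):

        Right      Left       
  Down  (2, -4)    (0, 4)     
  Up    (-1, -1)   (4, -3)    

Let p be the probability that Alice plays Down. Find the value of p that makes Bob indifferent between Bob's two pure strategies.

p = 1/5

In a mixed equilibrium Bob is indifferent between Right and Left; this condition fixes p.
  Bob's payoff to Right: p·(-4) + (1−p)·(-1) = -3p - 1
  Bob's payoff to Left: p·4 + (1−p)·(-3) = 7p - 3
  -3p - 1 = 7p - 3  ⇒  -10p = -2  ⇒  p = 1/5.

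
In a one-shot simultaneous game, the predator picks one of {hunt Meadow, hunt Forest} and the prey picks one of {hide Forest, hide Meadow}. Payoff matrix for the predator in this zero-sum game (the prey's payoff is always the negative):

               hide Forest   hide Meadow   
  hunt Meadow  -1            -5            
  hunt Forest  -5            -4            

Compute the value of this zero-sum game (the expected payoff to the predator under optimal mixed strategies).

The predator's indifference between hunt Meadow and hunt Forest determines the prey's mixing probability q:
  the predator's expected payoff from hunt Meadow: q·(-1) + (1−q)·(-5) = 4q - 5
  the predator's expected payoff from hunt Forest: q·(-5) + (1−q)·(-4) = -q - 4
  4q - 5 = -q - 4  ⇒  5q = 1  ⇒  q = 1/5.
The value is the predator's expected payoff against this mix (using hunt Meadow): (1/5)·(-1) + (4/5)·(-5) = -21/5.

v = -21/5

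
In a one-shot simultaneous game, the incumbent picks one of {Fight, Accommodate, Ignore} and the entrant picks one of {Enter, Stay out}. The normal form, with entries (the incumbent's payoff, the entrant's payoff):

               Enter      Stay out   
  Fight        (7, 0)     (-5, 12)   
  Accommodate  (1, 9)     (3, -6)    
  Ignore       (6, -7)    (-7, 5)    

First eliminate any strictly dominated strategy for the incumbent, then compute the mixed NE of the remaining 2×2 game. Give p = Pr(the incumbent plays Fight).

The incumbent's strategy Ignore is strictly dominated by Fight: 7 > 6 and -5 > -7. Eliminate Ignore.
The entrant's indifference between Enter and Stay out determines the incumbent's mixing probability p:
  the entrant's expected payoff from Enter: p·0 + (1−p)·9 = -9p + 9
  the entrant's expected payoff from Stay out: p·12 + (1−p)·(-6) = 18p - 6
  -9p + 9 = 18p - 6  ⇒  -27p = -15  ⇒  p = 5/9.

p = 5/9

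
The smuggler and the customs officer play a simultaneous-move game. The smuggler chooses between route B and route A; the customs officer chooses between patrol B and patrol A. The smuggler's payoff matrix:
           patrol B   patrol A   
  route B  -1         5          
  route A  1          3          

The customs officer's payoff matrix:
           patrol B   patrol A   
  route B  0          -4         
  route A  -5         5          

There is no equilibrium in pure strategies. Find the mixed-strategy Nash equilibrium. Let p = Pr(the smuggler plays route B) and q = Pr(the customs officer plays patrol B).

p = 5/7, q = 1/2

For the customs officer to be willing to mix, the customs officer must be indifferent between patrol B and patrol A, which pins down the smuggler's mix.
  the customs officer's payoff to patrol B: p·0 + (1−p)·(-5) = 5p - 5
  the customs officer's payoff to patrol A: p·(-4) + (1−p)·5 = -9p + 5
  5p - 5 = -9p + 5  ⇒  14p = 10  ⇒  p = 5/7.
Set the smuggler's expected payoff from route B equal to that from route A:
  the smuggler's payoff from route B: q·(-1) + (1−q)·5 = -6q + 5
  the smuggler's payoff from route A: q·1 + (1−q)·3 = -2q + 3
  -6q + 5 = -2q + 3  ⇒  -4q = -2  ⇒  q = 1/2.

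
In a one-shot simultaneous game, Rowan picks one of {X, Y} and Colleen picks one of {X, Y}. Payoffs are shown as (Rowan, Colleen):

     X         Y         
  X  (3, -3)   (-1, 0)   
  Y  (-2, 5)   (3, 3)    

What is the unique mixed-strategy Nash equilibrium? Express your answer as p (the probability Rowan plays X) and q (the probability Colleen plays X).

p = 2/5, q = 4/9

Set Colleen's expected payoff from X equal to that from Y:
  Colleen's payoff from X: p·(-3) + (1−p)·5 = -8p + 5
  Colleen's payoff from Y: p·0 + (1−p)·3 = -3p + 3
  -8p + 5 = -3p + 3  ⇒  -5p = -2  ⇒  p = 2/5.
In a mixed equilibrium Rowan is indifferent between X and Y; this condition fixes q.
  Rowan's payoff to X: q·3 + (1−q)·(-1) = 4q - 1
  Rowan's payoff to Y: q·(-2) + (1−q)·3 = -5q + 3
  4q - 1 = -5q + 3  ⇒  9q = 4  ⇒  q = 4/9.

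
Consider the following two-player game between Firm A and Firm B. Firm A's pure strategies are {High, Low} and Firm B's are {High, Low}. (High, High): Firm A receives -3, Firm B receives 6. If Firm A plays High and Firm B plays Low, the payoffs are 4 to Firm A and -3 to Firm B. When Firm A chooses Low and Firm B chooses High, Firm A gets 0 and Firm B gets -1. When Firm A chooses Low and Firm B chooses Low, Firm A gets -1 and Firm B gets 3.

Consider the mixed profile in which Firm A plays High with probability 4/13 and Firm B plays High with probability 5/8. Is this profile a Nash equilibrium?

Yes

Check Firm B's indifference given Firm A's mix p = 4/13:
  payoff from High = 15/13; payoff from Low = 15/13 — equal.
Check Firm A's indifference given Firm B's mix q = 5/8:
  payoff from High = -3/8; payoff from Low = -3/8 — equal.
Both players are indifferent, so neither can profitably deviate.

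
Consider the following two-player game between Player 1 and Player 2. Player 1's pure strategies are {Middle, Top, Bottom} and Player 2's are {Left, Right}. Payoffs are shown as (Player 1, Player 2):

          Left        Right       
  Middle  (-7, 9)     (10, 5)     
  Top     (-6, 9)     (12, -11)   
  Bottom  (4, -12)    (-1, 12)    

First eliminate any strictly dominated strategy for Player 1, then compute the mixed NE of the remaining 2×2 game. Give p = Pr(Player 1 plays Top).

p = 6/11

Player 1's strategy Middle is strictly dominated by Top: -6 > -7 and 12 > 10. Eliminate Middle.
In a mixed equilibrium Player 2 is indifferent between Left and Right; this condition fixes p.
  Player 2's expected payoff from Left: p·9 + (1−p)·(-12) = 21p - 12
  Player 2's expected payoff from Right: p·(-11) + (1−p)·12 = -23p + 12
  21p - 12 = -23p + 12  ⇒  44p = 24  ⇒  p = 6/11.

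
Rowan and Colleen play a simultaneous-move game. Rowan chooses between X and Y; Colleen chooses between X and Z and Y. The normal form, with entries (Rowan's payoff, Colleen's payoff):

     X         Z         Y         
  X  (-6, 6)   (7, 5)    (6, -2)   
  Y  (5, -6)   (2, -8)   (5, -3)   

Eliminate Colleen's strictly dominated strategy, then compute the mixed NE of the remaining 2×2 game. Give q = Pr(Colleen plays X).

q = 1/12

Colleen's strategy Z is strictly dominated by X: 6 > 5 and -6 > -8. Eliminate Z.
Colleen's mix must leave Rowan indifferent between X and Y.
  Rowan's expected payoff from X: q·(-6) + (1−q)·6 = -12q + 6
  Rowan's expected payoff from Y: q·5 + (1−q)·5 = 5
  -12q + 6 = 5  ⇒  -12q = -1  ⇒  q = 1/12.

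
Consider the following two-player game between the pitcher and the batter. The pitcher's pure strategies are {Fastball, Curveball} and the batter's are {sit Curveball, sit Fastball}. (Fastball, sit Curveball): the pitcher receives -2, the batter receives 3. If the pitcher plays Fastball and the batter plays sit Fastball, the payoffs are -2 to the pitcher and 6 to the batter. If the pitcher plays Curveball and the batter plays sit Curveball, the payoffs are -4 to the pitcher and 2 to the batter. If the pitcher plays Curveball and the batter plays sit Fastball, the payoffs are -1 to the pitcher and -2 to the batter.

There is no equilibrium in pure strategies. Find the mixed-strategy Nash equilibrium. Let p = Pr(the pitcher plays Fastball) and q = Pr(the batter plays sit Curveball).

p = 4/7, q = 1/3

The pitcher's mix must leave the batter indifferent between sit Curveball and sit Fastball.
  the batter's payoff to sit Curveball: p·3 + (1−p)·2 = p + 2
  the batter's payoff to sit Fastball: p·6 + (1−p)·(-2) = 8p - 2
  p + 2 = 8p - 2  ⇒  -7p = -4  ⇒  p = 4/7.
Set the pitcher's expected payoff from Fastball equal to that from Curveball:
  the pitcher's payoff from Fastball: q·(-2) + (1−q)·(-2) = -2
  the pitcher's payoff from Curveball: q·(-4) + (1−q)·(-1) = -3q - 1
  -2 = -3q - 1  ⇒  3q = 1  ⇒  q = 1/3.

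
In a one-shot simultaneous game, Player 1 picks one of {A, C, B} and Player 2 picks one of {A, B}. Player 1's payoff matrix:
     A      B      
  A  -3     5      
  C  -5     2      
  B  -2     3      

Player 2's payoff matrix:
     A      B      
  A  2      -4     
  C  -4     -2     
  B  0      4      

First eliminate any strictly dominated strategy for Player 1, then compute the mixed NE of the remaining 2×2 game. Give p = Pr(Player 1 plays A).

p = 2/5

Player 1's strategy C is strictly dominated by B: -2 > -5 and 3 > 2. Eliminate C.
For Player 2 to be willing to mix, Player 2 must be indifferent between A and B, which pins down Player 1's mix.
  Player 2's expected payoff from A: p·2 + (1−p)·0 = 2p
  Player 2's expected payoff from B: p·(-4) + (1−p)·4 = -8p + 4
  2p = -8p + 4  ⇒  10p = 4  ⇒  p = 2/5.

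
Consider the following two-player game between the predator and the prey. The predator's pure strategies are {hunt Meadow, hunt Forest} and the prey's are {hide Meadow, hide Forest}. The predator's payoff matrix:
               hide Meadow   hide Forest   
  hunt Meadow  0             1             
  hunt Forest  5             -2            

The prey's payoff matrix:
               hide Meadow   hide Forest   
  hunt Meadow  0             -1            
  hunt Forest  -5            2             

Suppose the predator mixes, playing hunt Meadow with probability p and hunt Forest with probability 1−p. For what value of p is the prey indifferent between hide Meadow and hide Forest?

Set the prey's expected payoff from hide Meadow equal to that from hide Forest:
  the prey's payoff from hide Meadow: p·0 + (1−p)·(-5) = 5p - 5
  the prey's payoff from hide Forest: p·(-1) + (1−p)·2 = -3p + 2
  5p - 5 = -3p + 2  ⇒  8p = 7  ⇒  p = 7/8.

p = 7/8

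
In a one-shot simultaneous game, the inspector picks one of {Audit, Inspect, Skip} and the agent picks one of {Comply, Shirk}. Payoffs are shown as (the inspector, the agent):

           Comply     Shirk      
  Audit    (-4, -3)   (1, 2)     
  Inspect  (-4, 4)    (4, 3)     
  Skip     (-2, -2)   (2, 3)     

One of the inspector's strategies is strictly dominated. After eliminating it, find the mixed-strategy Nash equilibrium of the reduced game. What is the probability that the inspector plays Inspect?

p = 5/6

The inspector's strategy Audit is strictly dominated by Skip: -2 > -4 and 2 > 1. Eliminate Audit.
The inspector's mix must leave the agent indifferent between Comply and Shirk.
  the agent's payoff from Comply: p·4 + (1−p)·(-2) = 6p - 2
  the agent's payoff from Shirk: p·3 + (1−p)·3 = 3
  6p - 2 = 3  ⇒  6p = 5  ⇒  p = 5/6.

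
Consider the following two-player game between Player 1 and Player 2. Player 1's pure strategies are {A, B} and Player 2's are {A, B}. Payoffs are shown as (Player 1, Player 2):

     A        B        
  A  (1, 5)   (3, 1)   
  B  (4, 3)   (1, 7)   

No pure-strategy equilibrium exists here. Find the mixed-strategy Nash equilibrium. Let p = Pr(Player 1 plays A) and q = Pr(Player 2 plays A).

p = 1/2, q = 2/5

In a mixed equilibrium Player 2 is indifferent between A and B; this condition fixes p.
  Player 2's expected payoff from A: p·5 + (1−p)·3 = 2p + 3
  Player 2's expected payoff from B: p·1 + (1−p)·7 = -6p + 7
  2p + 3 = -6p + 7  ⇒  8p = 4  ⇒  p = 1/2.
Player 2's mix must leave Player 1 indifferent between A and B.
  Player 1's expected payoff from A: q·1 + (1−q)·3 = -2q + 3
  Player 1's expected payoff from B: q·4 + (1−q)·1 = 3q + 1
  -2q + 3 = 3q + 1  ⇒  -5q = -2  ⇒  q = 2/5.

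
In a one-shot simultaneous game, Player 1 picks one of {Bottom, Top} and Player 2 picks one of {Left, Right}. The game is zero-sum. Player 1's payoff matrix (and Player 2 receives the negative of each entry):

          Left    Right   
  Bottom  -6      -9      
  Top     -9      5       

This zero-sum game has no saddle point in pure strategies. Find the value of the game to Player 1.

v = -111/17

Set Player 1's expected payoff from Bottom equal to that from Top:
  Player 1's expected payoff from Bottom: q·(-6) + (1−q)·(-9) = 3q - 9
  Player 1's expected payoff from Top: q·(-9) + (1−q)·5 = -14q + 5
  3q - 9 = -14q + 5  ⇒  17q = 14  ⇒  q = 14/17.
The value is Player 1's expected payoff against this mix (using Bottom): (14/17)·(-6) + (3/17)·(-9) = -111/17.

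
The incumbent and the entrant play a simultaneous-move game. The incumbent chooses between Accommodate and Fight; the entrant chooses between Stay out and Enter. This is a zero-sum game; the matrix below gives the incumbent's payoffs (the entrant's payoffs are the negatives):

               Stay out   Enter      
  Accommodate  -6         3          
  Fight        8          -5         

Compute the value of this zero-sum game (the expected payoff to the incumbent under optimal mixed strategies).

The incumbent's indifference between Accommodate and Fight determines the entrant's mixing probability q:
  the incumbent's payoff from Accommodate: q·(-6) + (1−q)·3 = -9q + 3
  the incumbent's payoff from Fight: q·8 + (1−q)·(-5) = 13q - 5
  -9q + 3 = 13q - 5  ⇒  -22q = -8  ⇒  q = 4/11.
The value is the incumbent's expected payoff against this mix (using Accommodate): (4/11)·(-6) + (7/11)·3 = -3/11.

v = -3/11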